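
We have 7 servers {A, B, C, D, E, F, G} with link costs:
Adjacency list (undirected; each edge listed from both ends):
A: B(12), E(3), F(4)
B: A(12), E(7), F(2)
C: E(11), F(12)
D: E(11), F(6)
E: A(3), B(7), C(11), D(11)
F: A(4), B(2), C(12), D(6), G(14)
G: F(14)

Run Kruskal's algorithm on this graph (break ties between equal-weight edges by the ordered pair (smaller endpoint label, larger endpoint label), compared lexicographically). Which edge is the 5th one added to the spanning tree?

C-E

Sort edges by weight, then run Kruskal:
B–F (2): add. Components now {A} {B,F} {C} {D} {E} {G}
A–E (3): add. Components now {A,E} {B,F} {C} {D} {G}
A–F (4): add. Components now {A,B,E,F} {C} {D} {G}
D–F (6): add. Components now {A,B,D,E,F} {C} {G}
B–E (7): skip — B and E already connected.
C–E (11): add. Components now {A,B,C,D,E,F} {G}
D–E (11): skip — D and E already connected.
A–B (12): skip — A and B already connected.
C–F (12): skip — C and F already connected.
F–G (14): add. Components now {A,B,C,D,E,F,G}
The 5th edge added is C–E.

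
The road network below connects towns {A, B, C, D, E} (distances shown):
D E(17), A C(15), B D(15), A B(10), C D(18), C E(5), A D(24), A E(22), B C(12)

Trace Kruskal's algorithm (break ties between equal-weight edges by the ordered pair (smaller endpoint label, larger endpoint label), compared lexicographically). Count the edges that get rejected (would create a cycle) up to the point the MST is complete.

Kruskal: consider edges lightest-first.
C E (5): add — endpoints in different components.
A B (10): add — endpoints in different components.
B C (12): add — endpoints in different components.
A C (15): skip — A and C already connected.
B D (15): add — endpoints in different components.
Edges rejected before the tree was complete: 1.

1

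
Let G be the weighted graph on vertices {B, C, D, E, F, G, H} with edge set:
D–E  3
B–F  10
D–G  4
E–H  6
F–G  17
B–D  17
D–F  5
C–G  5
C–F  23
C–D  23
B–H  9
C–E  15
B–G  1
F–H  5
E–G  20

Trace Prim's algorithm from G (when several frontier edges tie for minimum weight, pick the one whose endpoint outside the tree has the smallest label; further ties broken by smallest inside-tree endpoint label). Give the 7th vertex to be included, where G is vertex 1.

H

Prim, starting at G.
Step 1: cheapest edge leaving the tree is B–G (1); add B.
Step 2: cheapest edge leaving the tree is D–G (4); add D.
Step 3: cheapest edge leaving the tree is D–E (3); add E.
Step 4: cheapest edge leaving the tree is C–G (5); add C.
Step 5: cheapest edge leaving the tree is D–F (5); add F.
Step 6: cheapest edge leaving the tree is F–H (5); add H.
Vertex order: G, B, D, E, C, F, H. The 7th vertex is H.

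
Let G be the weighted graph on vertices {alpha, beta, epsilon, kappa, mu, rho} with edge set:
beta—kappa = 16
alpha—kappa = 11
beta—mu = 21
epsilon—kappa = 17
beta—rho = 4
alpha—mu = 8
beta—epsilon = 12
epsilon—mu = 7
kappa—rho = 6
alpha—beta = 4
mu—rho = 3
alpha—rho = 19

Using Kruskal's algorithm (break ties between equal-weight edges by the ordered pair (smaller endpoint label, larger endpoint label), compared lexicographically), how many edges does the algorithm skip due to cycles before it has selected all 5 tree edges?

0

Kruskal: consider edges lightest-first.
mu—rho (3): add — endpoints in different components.
alpha—beta (4): add — endpoints in different components.
beta—rho (4): add — endpoints in different components.
kappa—rho (6): add — endpoints in different components.
epsilon—mu (7): add — endpoints in different components.
Edges rejected before the tree was complete: 0.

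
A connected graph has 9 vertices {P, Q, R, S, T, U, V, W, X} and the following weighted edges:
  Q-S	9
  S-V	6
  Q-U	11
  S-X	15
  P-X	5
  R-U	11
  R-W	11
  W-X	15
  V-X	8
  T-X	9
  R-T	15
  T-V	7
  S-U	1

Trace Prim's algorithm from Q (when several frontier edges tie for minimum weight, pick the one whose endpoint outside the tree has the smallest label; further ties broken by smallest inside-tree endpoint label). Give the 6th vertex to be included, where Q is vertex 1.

X

Prim's algorithm from Q:
Step 1: cheapest edge leaving the tree is Q-S (9); add S.
Step 2: cheapest edge leaving the tree is S-U (1); add U.
Step 3: cheapest edge leaving the tree is S-V (6); add V.
Step 4: cheapest edge leaving the tree is T-V (7); add T.
Step 5: cheapest edge leaving the tree is V-X (8); add X.
Step 6: cheapest edge leaving the tree is P-X (5); add P.
Step 7: cheapest edge leaving the tree is R-U (11); add R.
Step 8: cheapest edge leaving the tree is R-W (11); add W.
Vertex order: Q, S, U, V, T, X, P, R, W. The 6th vertex is X.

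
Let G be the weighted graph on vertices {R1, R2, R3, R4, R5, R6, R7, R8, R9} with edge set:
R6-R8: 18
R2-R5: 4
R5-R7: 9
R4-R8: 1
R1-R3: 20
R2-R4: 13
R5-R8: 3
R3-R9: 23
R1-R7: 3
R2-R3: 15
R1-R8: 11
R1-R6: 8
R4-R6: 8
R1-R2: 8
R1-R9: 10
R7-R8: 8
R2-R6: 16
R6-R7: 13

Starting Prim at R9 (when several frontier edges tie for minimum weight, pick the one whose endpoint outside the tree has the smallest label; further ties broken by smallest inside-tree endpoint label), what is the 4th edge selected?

Prim's algorithm from R9:
Step 1: cheapest edge leaving the tree is R1-R9 (10); add R1.
Step 2: cheapest edge leaving the tree is R1-R7 (3); add R7.
Step 3: cheapest edge leaving the tree is R1-R2 (8); add R2.
Step 4: cheapest edge leaving the tree is R2-R5 (4); add R5.
Step 5: cheapest edge leaving the tree is R5-R8 (3); add R8.
Step 6: cheapest edge leaving the tree is R4-R8 (1); add R4.
Step 7: cheapest edge leaving the tree is R1-R6 (8); add R6.
Step 8: cheapest edge leaving the tree is R2-R3 (15); add R3.
The 4th edge added is R2-R5.

R2-R5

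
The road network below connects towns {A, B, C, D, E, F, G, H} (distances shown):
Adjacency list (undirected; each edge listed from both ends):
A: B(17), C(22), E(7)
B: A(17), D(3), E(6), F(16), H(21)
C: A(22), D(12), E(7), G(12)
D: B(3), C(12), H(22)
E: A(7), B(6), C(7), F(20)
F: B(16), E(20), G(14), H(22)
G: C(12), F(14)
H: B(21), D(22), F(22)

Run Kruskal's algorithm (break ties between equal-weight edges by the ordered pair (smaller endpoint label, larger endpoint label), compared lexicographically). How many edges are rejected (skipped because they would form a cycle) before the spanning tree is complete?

4

Sort edges by weight, then run Kruskal:
B D (3): add — endpoints in different components.
B E (6): add — endpoints in different components.
A E (7): add — endpoints in different components.
C E (7): add — endpoints in different components.
C D (12): skip — C and D already connected.
C G (12): add — endpoints in different components.
F G (14): add — endpoints in different components.
B F (16): skip — B and F already connected.
A B (17): skip — A and B already connected.
E F (20): skip — E and F already connected.
B H (21): add — endpoints in different components.
Edges rejected before the tree was complete: 4.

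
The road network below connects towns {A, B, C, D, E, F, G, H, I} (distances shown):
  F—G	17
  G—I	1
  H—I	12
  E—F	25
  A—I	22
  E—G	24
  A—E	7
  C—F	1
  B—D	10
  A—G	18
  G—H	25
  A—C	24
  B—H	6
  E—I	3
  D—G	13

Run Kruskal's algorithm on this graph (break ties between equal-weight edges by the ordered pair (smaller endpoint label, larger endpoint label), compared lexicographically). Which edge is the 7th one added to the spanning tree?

Sort edges by weight, then run Kruskal:
C—F (1): add — endpoints in different components.
G—I (1): add — endpoints in different components.
E—I (3): add — endpoints in different components.
B—H (6): add — endpoints in different components.
A—E (7): add — endpoints in different components.
B—D (10): add — endpoints in different components.
H—I (12): add — endpoints in different components.
D—G (13): skip — D and G already connected.
F—G (17): add — endpoints in different components.
The 7th edge added is H—I.

H-I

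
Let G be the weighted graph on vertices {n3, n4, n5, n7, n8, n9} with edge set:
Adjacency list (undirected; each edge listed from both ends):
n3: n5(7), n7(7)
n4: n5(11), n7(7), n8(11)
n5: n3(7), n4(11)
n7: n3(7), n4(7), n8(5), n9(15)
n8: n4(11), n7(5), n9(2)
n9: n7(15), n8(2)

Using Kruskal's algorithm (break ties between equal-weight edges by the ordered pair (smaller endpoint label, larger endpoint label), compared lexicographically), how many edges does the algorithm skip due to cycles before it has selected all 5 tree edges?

Kruskal's algorithm — process edges by increasing weight (ties by edge label):
n8—n9 (2): add. Components now {n8,n9} {n7} {n4} {n3} {n5}
n7—n8 (5): add. Components now {n7,n8,n9} {n4} {n3} {n5}
n3—n5 (7): add. Components now {n7,n8,n9} {n4} {n3,n5}
n3—n7 (7): add. Components now {n3,n5,n7,n8,n9} {n4}
n4—n7 (7): add. Components now {n3,n4,n5,n7,n8,n9}
Edges rejected before the tree was complete: 0.

0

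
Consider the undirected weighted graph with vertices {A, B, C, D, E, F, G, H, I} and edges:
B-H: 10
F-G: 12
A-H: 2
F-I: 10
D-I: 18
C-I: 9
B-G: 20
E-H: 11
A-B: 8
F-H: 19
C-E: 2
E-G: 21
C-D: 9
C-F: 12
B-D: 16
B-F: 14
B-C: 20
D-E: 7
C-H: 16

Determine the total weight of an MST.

Kruskal's algorithm — process edges by increasing weight (ties by edge label):
A-H (2): add — endpoints in different components.
C-E (2): add — endpoints in different components.
D-E (7): add — endpoints in different components.
A-B (8): add — endpoints in different components.
C-D (9): skip — C and D already connected.
C-I (9): add — endpoints in different components.
B-H (10): skip — B and H already connected.
F-I (10): add — endpoints in different components.
E-H (11): add — endpoints in different components.
C-F (12): skip — C and F already connected.
F-G (12): add — endpoints in different components.
MST edges: A-H, C-E, D-E, A-B, C-I, F-I, E-H, F-G; total weight 2+2+7+8+9+10+11+12 = 61.

61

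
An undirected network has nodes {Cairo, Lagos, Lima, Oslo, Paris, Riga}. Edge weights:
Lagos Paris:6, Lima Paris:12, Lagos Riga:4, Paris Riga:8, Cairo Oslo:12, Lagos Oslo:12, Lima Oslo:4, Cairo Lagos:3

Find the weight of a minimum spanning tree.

Grow the tree from Riga using Prim:
Step 1: frontier [Lagos Riga 4, Paris Riga 8] → take Lagos Riga (4); add Lagos.
Step 2: frontier [Cairo Lagos 3, Lagos Paris 6, Lagos Oslo 12, Paris Riga 8] → take Cairo Lagos (3); add Cairo.
Step 3: frontier [Cairo Oslo 12, Lagos Paris 6, Lagos Oslo 12, Paris Riga 8] → take Lagos Paris (6); add Paris.
Step 4: frontier [Cairo Oslo 12, Lagos Oslo 12, Lima Paris 12] → take Lima Paris (12); add Lima.
Step 5: frontier [Cairo Oslo 12, Lagos Oslo 12, Lima Oslo 4] → take Lima Oslo (4); add Oslo.
MST edges: Lagos Riga, Cairo Lagos, Lagos Paris, Lima Paris, Lima Oslo; total weight 4+3+6+12+4 = 29.

29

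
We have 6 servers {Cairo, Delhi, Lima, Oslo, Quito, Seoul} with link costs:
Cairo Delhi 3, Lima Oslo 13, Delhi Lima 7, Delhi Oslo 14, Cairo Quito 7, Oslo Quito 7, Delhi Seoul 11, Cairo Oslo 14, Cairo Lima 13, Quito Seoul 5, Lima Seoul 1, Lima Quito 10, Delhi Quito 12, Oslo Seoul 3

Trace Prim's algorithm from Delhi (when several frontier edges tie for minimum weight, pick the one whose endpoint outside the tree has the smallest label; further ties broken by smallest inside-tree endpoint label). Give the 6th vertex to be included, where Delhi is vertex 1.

Prim, starting at Delhi.
Step 1: frontier [Cairo Delhi 3, Delhi Lima 7, Delhi Seoul 11, Delhi Quito 12, Delhi Oslo 14] → take Cairo Delhi (3); add Cairo.
Step 2: frontier [Cairo Quito 7, Cairo Lima 13, Cairo Oslo 14, Delhi Lima 7, Delhi Seoul 11, Delhi Quito 12, Delhi Oslo 14] → take Delhi Lima (7); add Lima.
Step 3: frontier [Cairo Quito 7, Cairo Oslo 14, Delhi Seoul 11, Delhi Quito 12, Delhi Oslo 14, Lima Seoul 1, Lima Quito 10, Lima Oslo 13] → take Lima Seoul (1); add Seoul.
Step 4: frontier [Cairo Quito 7, Cairo Oslo 14, Delhi Quito 12, Delhi Oslo 14, Lima Quito 10, Lima Oslo 13, Oslo Seoul 3, Quito Seoul 5] → take Oslo Seoul (3); add Oslo.
Step 5: frontier [Cairo Quito 7, Delhi Quito 12, Lima Quito 10, Oslo Quito 7, Quito Seoul 5] → take Quito Seoul (5); add Quito.
Vertex order: Delhi, Cairo, Lima, Seoul, Oslo, Quito. The 6th vertex is Quito.

Quito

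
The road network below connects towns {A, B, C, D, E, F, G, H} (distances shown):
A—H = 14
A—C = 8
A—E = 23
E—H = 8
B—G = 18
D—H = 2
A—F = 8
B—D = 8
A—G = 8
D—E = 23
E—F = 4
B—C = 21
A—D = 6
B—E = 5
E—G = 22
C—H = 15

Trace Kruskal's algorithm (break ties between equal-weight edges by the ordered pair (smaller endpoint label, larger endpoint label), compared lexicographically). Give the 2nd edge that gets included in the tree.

E-F

Kruskal: consider edges lightest-first.
D—H (2): add — endpoints in different components.
E—F (4): add — endpoints in different components.
B—E (5): add — endpoints in different components.
A—D (6): add — endpoints in different components.
A—C (8): add — endpoints in different components.
A—F (8): add — endpoints in different components.
A—G (8): add — endpoints in different components.
The 2nd edge added is E—F.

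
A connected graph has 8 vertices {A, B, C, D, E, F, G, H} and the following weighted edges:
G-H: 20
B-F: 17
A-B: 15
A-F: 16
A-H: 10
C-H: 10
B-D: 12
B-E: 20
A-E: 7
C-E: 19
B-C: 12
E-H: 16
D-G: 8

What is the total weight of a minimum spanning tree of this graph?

75

Prim's algorithm from G:
Step 1: frontier [D-G 8, G-H 20] → take D-G (8); add D.
Step 2: frontier [B-D 12, G-H 20] → take B-D (12); add B.
Step 3: frontier [B-C 12, A-B 15, B-F 17, B-E 20, G-H 20] → take B-C (12); add C.
Step 4: frontier [A-B 15, B-F 17, B-E 20, C-H 10, C-E 19, G-H 20] → take C-H (10); add H.
Step 5: frontier [A-B 15, B-F 17, B-E 20, C-E 19, A-H 10, E-H 16] → take A-H (10); add A.
Step 6: frontier [A-E 7, A-F 16, B-F 17, B-E 20, C-E 19, E-H 16] → take A-E (7); add E.
Step 7: frontier [A-F 16, B-F 17] → take A-F (16); add F.
MST edges: D-G, B-D, B-C, C-H, A-H, A-E, A-F; total weight 8+12+12+10+10+7+16 = 75.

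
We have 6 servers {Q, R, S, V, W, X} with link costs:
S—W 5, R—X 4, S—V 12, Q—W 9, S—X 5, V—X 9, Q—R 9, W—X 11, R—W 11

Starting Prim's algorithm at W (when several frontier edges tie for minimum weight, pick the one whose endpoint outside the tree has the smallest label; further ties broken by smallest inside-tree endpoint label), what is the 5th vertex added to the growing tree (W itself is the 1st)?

Q

Prim, starting at W.
Step 1: frontier [S—W 5, Q—W 9, R—W 11, W—X 11] → take S—W (5); add S.
Step 2: frontier [S—X 5, S—V 12, Q—W 9, R—W 11, W—X 11] → take S—X (5); add X.
Step 3: frontier [S—V 12, Q—W 9, R—W 11, R—X 4, V—X 9] → take R—X (4); add R.
Step 4: frontier [Q—R 9, S—V 12, Q—W 9, V—X 9] → take Q—R (9); add Q.
Step 5: frontier [S—V 12, V—X 9] → take V—X (9); add V.
Vertex order: W, S, X, R, Q, V. The 5th vertex is Q.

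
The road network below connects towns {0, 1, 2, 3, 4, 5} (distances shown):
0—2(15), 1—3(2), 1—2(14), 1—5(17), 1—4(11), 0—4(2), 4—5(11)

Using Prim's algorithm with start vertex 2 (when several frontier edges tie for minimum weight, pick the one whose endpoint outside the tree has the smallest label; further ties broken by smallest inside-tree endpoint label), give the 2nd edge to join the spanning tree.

1-3

Grow the tree from 2 using Prim:
Step 1: cheapest edge leaving the tree is 1—2 (14); add 1.
Step 2: cheapest edge leaving the tree is 1—3 (2); add 3.
Step 3: cheapest edge leaving the tree is 1—4 (11); add 4.
Step 4: cheapest edge leaving the tree is 0—4 (2); add 0.
Step 5: cheapest edge leaving the tree is 4—5 (11); add 5.
The 2nd edge added is 1—3.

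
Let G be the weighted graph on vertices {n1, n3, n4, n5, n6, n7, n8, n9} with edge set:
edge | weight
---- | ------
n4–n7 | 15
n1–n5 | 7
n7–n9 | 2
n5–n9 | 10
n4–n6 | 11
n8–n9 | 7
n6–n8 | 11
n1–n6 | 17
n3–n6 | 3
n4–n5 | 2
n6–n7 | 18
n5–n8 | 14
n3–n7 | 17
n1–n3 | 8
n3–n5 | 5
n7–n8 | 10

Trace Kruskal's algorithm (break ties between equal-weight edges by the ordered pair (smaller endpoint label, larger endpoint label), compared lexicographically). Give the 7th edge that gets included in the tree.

n5-n9

Kruskal: consider edges lightest-first.
n4–n5 (2): add — endpoints in different components.
n7–n9 (2): add — endpoints in different components.
n3–n6 (3): add — endpoints in different components.
n3–n5 (5): add — endpoints in different components.
n1–n5 (7): add — endpoints in different components.
n8–n9 (7): add — endpoints in different components.
n1–n3 (8): skip — n3 and n1 already connected.
n5–n9 (10): add — endpoints in different components.
The 7th edge added is n5–n9.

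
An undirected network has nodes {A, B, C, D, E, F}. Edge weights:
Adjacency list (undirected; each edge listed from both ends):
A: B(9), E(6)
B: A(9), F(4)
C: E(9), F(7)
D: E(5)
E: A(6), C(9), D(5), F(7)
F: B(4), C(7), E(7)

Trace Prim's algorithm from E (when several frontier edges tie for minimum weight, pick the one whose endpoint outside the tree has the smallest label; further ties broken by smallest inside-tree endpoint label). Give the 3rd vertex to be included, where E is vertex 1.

A

Prim, starting at E.
Step 1: frontier [D E 5, A E 6, E F 7, C E 9] → take D E (5); add D.
Step 2: frontier [A E 6, E F 7, C E 9] → take A E (6); add A.
Step 3: frontier [A B 9, E F 7, C E 9] → take E F (7); add F.
Step 4: frontier [A B 9, C E 9, B F 4, C F 7] → take B F (4); add B.
Step 5: frontier [C E 9, C F 7] → take C F (7); add C.
Vertex order: E, D, A, F, B, C. The 3rd vertex is A.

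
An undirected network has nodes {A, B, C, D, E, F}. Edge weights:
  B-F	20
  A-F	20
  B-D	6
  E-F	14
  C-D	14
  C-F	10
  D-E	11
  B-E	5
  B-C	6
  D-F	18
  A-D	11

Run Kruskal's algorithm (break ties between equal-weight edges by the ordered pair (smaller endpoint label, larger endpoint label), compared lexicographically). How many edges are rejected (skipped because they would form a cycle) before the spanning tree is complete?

0

Sort edges by weight, then run Kruskal:
B-E (5): add. Components now {A} {B,E} {C} {D} {F}
B-C (6): add. Components now {A} {B,C,E} {D} {F}
B-D (6): add. Components now {A} {B,C,D,E} {F}
C-F (10): add. Components now {A} {B,C,D,E,F}
A-D (11): add. Components now {A,B,C,D,E,F}
Edges rejected before the tree was complete: 0.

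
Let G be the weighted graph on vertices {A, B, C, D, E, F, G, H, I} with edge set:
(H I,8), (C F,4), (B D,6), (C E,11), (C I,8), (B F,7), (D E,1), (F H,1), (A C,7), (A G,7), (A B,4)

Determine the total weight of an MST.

38

Grow the tree from G using Prim:
Step 1: frontier [A G 7] → take A G (7); add A.
Step 2: frontier [A B 4, A C 7] → take A B (4); add B.
Step 3: frontier [A C 7, B D 6, B F 7] → take B D (6); add D.
Step 4: frontier [A C 7, B F 7, D E 1] → take D E (1); add E.
Step 5: frontier [A C 7, B F 7, C E 11] → take A C (7); add C.
Step 6: frontier [B F 7, C F 4, C I 8] → take C F (4); add F.
Step 7: frontier [C I 8, F H 1] → take F H (1); add H.
Step 8: frontier [C I 8, H I 8] → take C I (8); add I.
MST edges: A G, A B, B D, D E, A C, C F, F H, C I; total weight 7+4+6+1+7+4+1+8 = 38.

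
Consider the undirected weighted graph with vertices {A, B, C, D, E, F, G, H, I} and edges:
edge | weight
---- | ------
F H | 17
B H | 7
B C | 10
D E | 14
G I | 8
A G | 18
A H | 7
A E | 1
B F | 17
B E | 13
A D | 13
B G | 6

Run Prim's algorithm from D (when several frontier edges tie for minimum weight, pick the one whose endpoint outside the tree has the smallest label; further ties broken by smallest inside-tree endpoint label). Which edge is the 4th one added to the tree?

Grow the tree from D using Prim:
Step 1: frontier [A D 13, D E 14] → take A D (13); add A.
Step 2: frontier [A E 1, A H 7, A G 18, D E 14] → take A E (1); add E.
Step 3: frontier [A H 7, A G 18, B E 13] → take A H (7); add H.
Step 4: frontier [A G 18, B E 13, B H 7, F H 17] → take B H (7); add B.
Step 5: frontier [A G 18, B G 6, B C 10, B F 17, F H 17] → take B G (6); add G.
Step 6: frontier [B C 10, B F 17, G I 8, F H 17] → take G I (8); add I.
Step 7: frontier [B C 10, B F 17, F H 17] → take B C (10); add C.
Step 8: frontier [B F 17, F H 17] → take B F (17); add F.
The 4th edge added is B H.

B-H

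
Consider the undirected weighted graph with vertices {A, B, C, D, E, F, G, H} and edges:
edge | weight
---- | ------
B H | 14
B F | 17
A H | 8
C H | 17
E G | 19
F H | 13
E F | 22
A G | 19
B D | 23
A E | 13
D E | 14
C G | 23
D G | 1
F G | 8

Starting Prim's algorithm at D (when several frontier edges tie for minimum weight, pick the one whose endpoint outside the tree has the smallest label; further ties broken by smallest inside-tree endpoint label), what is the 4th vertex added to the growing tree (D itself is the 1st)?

H

Prim, starting at D.
Step 1: cheapest edge leaving the tree is D G (1); add G.
Step 2: cheapest edge leaving the tree is F G (8); add F.
Step 3: cheapest edge leaving the tree is F H (13); add H.
Step 4: cheapest edge leaving the tree is A H (8); add A.
Step 5: cheapest edge leaving the tree is A E (13); add E.
Step 6: cheapest edge leaving the tree is B H (14); add B.
Step 7: cheapest edge leaving the tree is C H (17); add C.
Vertex order: D, G, F, H, A, E, B, C. The 4th vertex is H.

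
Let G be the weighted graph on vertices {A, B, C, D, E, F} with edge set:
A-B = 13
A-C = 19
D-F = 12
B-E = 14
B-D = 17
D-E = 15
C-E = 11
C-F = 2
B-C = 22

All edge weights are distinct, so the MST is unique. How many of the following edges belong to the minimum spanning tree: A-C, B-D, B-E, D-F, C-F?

3

Sort edges by weight, then run Kruskal:
C-F (2): add — endpoints in different components.
C-E (11): add — endpoints in different components.
D-F (12): add — endpoints in different components.
A-B (13): add — endpoints in different components.
B-E (14): add — endpoints in different components.
MST edge set: {C-F, C-E, D-F, A-B, B-E}.
Of the listed edges, {B-E, D-F, C-F} are in the MST → 3.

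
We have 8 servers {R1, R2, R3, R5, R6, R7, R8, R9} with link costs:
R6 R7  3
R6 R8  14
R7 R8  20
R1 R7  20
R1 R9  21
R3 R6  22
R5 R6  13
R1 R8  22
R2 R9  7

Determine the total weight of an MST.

100

Grow the tree from R6 using Prim:
Step 1: frontier [R6 R7 3, R5 R6 13, R6 R8 14, R3 R6 22] → take R6 R7 (3); add R7.
Step 2: frontier [R5 R6 13, R6 R8 14, R3 R6 22, R1 R7 20, R7 R8 20] → take R5 R6 (13); add R5.
Step 3: frontier [R6 R8 14, R3 R6 22, R1 R7 20, R7 R8 20] → take R6 R8 (14); add R8.
Step 4: frontier [R3 R6 22, R1 R7 20, R1 R8 22] → take R1 R7 (20); add R1.
Step 5: frontier [R1 R9 21, R3 R6 22] → take R1 R9 (21); add R9.
Step 6: frontier [R3 R6 22, R2 R9 7] → take R2 R9 (7); add R2.
Step 7: frontier [R3 R6 22] → take R3 R6 (22); add R3.
MST edges: R6 R7, R5 R6, R6 R8, R1 R7, R1 R9, R2 R9, R3 R6; total weight 3+13+14+20+21+7+22 = 100.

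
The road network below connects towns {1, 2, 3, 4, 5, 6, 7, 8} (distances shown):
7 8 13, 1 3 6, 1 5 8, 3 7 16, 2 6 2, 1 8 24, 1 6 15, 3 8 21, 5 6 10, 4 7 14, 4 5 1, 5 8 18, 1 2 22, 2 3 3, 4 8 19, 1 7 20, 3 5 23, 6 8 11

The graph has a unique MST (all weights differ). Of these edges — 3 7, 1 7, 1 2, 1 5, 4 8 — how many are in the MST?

1

Sort edges by weight, then run Kruskal:
4 5 (1): add — endpoints in different components.
2 6 (2): add — endpoints in different components.
2 3 (3): add — endpoints in different components.
1 3 (6): add — endpoints in different components.
1 5 (8): add — endpoints in different components.
5 6 (10): skip — 5 and 6 already connected.
6 8 (11): add — endpoints in different components.
7 8 (13): add — endpoints in different components.
MST edge set: {4 5, 2 6, 2 3, 1 3, 1 5, 6 8, 7 8}.
Of the listed edges, {1 5} are in the MST → 1.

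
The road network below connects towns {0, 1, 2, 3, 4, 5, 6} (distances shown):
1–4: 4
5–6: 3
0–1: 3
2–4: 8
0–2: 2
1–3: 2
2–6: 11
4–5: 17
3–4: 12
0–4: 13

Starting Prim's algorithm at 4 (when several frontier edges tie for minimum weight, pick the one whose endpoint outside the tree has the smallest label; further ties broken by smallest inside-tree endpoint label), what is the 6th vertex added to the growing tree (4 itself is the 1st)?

Prim, starting at 4.
Step 1: frontier [1–4 4, 2–4 8, 3–4 12, 0–4 13, 4–5 17] → take 1–4 (4); add 1.
Step 2: frontier [1–3 2, 0–1 3, 2–4 8, 3–4 12, 0–4 13, 4–5 17] → take 1–3 (2); add 3.
Step 3: frontier [0–1 3, 2–4 8, 0–4 13, 4–5 17] → take 0–1 (3); add 0.
Step 4: frontier [0–2 2, 2–4 8, 4–5 17] → take 0–2 (2); add 2.
Step 5: frontier [2–6 11, 4–5 17] → take 2–6 (11); add 6.
Step 6: frontier [4–5 17, 5–6 3] → take 5–6 (3); add 5.
Vertex order: 4, 1, 3, 0, 2, 6, 5. The 6th vertex is 6.

6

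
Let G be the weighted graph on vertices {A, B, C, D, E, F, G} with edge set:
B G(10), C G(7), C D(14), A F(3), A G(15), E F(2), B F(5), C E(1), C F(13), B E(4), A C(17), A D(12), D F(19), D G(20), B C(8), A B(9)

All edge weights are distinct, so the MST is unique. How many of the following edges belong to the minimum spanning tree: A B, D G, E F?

Kruskal: consider edges lightest-first.
C E (1): add. Components now {A} {B} {C,E} {D} {F} {G}
E F (2): add. Components now {A} {B} {C,E,F} {D} {G}
A F (3): add. Components now {A,C,E,F} {B} {D} {G}
B E (4): add. Components now {A,B,C,E,F} {D} {G}
B F (5): skip — B and F already connected.
C G (7): add. Components now {A,B,C,E,F,G} {D}
B C (8): skip — B and C already connected.
A B (9): skip — A and B already connected.
B G (10): skip — B and G already connected.
A D (12): add. Components now {A,B,C,D,E,F,G}
MST edge set: {C E, E F, A F, B E, C G, A D}.
Of the listed edges, {E F} are in the MST → 1.

1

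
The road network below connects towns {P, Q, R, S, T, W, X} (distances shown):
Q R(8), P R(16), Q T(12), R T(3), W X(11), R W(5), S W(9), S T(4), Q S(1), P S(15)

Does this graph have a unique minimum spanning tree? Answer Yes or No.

Yes

Kruskal's algorithm — process edges by increasing weight (ties by edge label):
Q S (1): add. Components now {P} {Q,S} {R} {X} {T} {W}
R T (3): add. Components now {P} {Q,S} {R,T} {X} {W}
S T (4): add. Components now {P} {Q,R,S,T} {X} {W}
R W (5): add. Components now {P} {Q,R,S,T,W} {X}
Q R (8): skip — Q and R already connected.
S W (9): skip — S and W already connected.
W X (11): add. Components now {P} {Q,R,S,T,W,X}
Q T (12): skip — Q and T already connected.
P S (15): add. Components now {P,Q,R,S,T,W,X}
Every non-tree edge has weight strictly greater than the heaviest edge on the tree path between its endpoints, so the MST is unique.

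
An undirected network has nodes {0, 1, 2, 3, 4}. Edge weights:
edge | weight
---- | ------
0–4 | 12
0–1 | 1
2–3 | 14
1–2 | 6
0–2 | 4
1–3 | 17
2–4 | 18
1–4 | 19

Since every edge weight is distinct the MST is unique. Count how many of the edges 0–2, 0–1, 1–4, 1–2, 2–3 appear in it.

3

Sort edges by weight, then run Kruskal:
0–1 (1): add. Components now {0,1} {2} {3} {4}
0–2 (4): add. Components now {0,1,2} {3} {4}
1–2 (6): skip — 1 and 2 already connected.
0–4 (12): add. Components now {0,1,2,4} {3}
2–3 (14): add. Components now {0,1,2,3,4}
MST edge set: {0–1, 0–2, 0–4, 2–3}.
Of the listed edges, {0–2, 0–1, 2–3} are in the MST → 3.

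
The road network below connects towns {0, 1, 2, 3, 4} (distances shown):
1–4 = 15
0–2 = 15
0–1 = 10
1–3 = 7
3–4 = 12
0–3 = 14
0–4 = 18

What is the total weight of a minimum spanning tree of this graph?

44

Kruskal: consider edges lightest-first.
1–3 (7): add — endpoints in different components.
0–1 (10): add — endpoints in different components.
3–4 (12): add — endpoints in different components.
0–3 (14): skip — 0 and 3 already connected.
0–2 (15): add — endpoints in different components.
MST edges: 1–3, 0–1, 3–4, 0–2; total weight 7+10+12+15 = 44.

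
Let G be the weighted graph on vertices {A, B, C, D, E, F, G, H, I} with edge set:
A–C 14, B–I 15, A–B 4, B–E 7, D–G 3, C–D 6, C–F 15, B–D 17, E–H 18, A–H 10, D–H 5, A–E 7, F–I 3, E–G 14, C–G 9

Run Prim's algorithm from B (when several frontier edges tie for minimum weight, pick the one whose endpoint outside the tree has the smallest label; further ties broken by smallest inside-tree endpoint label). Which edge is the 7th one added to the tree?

C-F

Prim, starting at B.
Step 1: cheapest edge leaving the tree is A–B (4); add A.
Step 2: cheapest edge leaving the tree is A–E (7); add E.
Step 3: cheapest edge leaving the tree is A–H (10); add H.
Step 4: cheapest edge leaving the tree is D–H (5); add D.
Step 5: cheapest edge leaving the tree is D–G (3); add G.
Step 6: cheapest edge leaving the tree is C–D (6); add C.
Step 7: cheapest edge leaving the tree is C–F (15); add F.
Step 8: cheapest edge leaving the tree is F–I (3); add I.
The 7th edge added is C–F.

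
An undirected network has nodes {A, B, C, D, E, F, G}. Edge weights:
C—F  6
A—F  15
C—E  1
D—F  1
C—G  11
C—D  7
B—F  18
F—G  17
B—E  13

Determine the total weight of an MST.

47

Sort edges by weight, then run Kruskal:
C—E (1): add. Components now {A} {B} {C,E} {D} {F} {G}
D—F (1): add. Components now {A} {B} {C,E} {D,F} {G}
C—F (6): add. Components now {A} {B} {C,D,E,F} {G}
C—D (7): skip — C and D already connected.
C—G (11): add. Components now {A} {B} {C,D,E,F,G}
B—E (13): add. Components now {A} {B,C,D,E,F,G}
A—F (15): add. Components now {A,B,C,D,E,F,G}
MST edges: C—E, D—F, C—F, C—G, B—E, A—F; total weight 1+1+6+11+13+15 = 47.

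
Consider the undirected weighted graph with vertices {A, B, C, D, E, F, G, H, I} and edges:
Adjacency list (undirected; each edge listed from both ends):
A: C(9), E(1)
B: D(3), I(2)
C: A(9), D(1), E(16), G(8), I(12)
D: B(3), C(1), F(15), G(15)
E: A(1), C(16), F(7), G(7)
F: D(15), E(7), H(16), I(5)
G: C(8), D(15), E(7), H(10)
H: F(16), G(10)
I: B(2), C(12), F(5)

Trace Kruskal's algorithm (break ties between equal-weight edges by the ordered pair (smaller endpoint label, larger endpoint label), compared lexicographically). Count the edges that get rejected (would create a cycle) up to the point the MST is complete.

2

Kruskal's algorithm — process edges by increasing weight (ties by edge label):
A–E (1): add — endpoints in different components.
C–D (1): add — endpoints in different components.
B–I (2): add — endpoints in different components.
B–D (3): add — endpoints in different components.
F–I (5): add — endpoints in different components.
E–F (7): add — endpoints in different components.
E–G (7): add — endpoints in different components.
C–G (8): skip — C and G already connected.
A–C (9): skip — A and C already connected.
G–H (10): add — endpoints in different components.
Edges rejected before the tree was complete: 2.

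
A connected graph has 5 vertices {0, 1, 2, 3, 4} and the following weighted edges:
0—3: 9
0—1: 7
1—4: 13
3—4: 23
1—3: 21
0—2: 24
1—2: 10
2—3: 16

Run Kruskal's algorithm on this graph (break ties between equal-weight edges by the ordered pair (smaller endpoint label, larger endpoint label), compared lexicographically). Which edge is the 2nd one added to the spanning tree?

0-3

Kruskal's algorithm — process edges by increasing weight (ties by edge label):
0—1 (7): add — endpoints in different components.
0—3 (9): add — endpoints in different components.
1—2 (10): add — endpoints in different components.
1—4 (13): add — endpoints in different components.
The 2nd edge added is 0—3.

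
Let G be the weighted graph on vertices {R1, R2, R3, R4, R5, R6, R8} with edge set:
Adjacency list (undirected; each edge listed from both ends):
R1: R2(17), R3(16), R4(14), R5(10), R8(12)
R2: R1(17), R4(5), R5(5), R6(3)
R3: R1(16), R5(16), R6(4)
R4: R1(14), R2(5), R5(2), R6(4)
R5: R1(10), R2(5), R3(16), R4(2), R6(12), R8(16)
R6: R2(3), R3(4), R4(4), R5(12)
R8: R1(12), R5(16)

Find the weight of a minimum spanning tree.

Sort edges by weight, then run Kruskal:
R4-R5 (2): add. Components now {R1} {R4,R5} {R2} {R8} {R6} {R3}
R2-R6 (3): add. Components now {R1} {R4,R5} {R2,R6} {R8} {R3}
R3-R6 (4): add. Components now {R1} {R4,R5} {R2,R3,R6} {R8}
R4-R6 (4): add. Components now {R1} {R2,R3,R4,R5,R6} {R8}
R2-R4 (5): skip — R4 and R2 already connected.
R2-R5 (5): skip — R2 and R5 already connected.
R1-R5 (10): add. Components now {R1,R2,R3,R4,R5,R6} {R8}
R1-R8 (12): add. Components now {R1,R2,R3,R4,R5,R6,R8}
MST edges: R4-R5, R2-R6, R3-R6, R4-R6, R1-R5, R1-R8; total weight 2+3+4+4+10+12 = 35.

35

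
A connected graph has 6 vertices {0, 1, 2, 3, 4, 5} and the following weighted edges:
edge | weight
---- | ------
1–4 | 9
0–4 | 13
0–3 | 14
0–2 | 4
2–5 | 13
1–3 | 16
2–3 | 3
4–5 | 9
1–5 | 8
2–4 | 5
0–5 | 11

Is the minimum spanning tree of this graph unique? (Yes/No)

Kruskal: consider edges lightest-first.
2–3 (3): add. Components now {0} {1} {2,3} {4} {5}
0–2 (4): add. Components now {0,2,3} {1} {4} {5}
2–4 (5): add. Components now {0,2,3,4} {1} {5}
1–5 (8): add. Components now {0,2,3,4} {1,5}
1–4 (9): add. Components now {0,1,2,3,4,5}
Non-tree edge 4–5 has weight 9, equal to the heaviest edge on its tree cycle — swapping gives another MST of the same weight. Not unique.

No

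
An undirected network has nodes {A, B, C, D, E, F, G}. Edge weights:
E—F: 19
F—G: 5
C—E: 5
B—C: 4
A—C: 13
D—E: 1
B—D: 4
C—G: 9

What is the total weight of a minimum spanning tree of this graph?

36

Kruskal's algorithm — process edges by increasing weight (ties by edge label):
D—E (1): add. Components now {A} {B} {C} {D,E} {F} {G}
B—C (4): add. Components now {A} {B,C} {D,E} {F} {G}
B—D (4): add. Components now {A} {B,C,D,E} {F} {G}
C—E (5): skip — C and E already connected.
F—G (5): add. Components now {A} {B,C,D,E} {F,G}
C—G (9): add. Components now {A} {B,C,D,E,F,G}
A—C (13): add. Components now {A,B,C,D,E,F,G}
MST edges: D—E, B—C, B—D, F—G, C—G, A—C; total weight 1+4+4+5+9+13 = 36.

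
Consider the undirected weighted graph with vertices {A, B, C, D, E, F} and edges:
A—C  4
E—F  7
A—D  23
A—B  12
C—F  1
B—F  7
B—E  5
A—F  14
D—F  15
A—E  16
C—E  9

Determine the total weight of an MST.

Kruskal's algorithm — process edges by increasing weight (ties by edge label):
C—F (1): add. Components now {A} {B} {C,F} {D} {E}
A—C (4): add. Components now {A,C,F} {B} {D} {E}
B—E (5): add. Components now {A,C,F} {B,E} {D}
B—F (7): add. Components now {A,B,C,E,F} {D}
E—F (7): skip — E and F already connected.
C—E (9): skip — C and E already connected.
A—B (12): skip — A and B already connected.
A—F (14): skip — A and F already connected.
D—F (15): add. Components now {A,B,C,D,E,F}
MST edges: C—F, A—C, B—E, B—F, D—F; total weight 1+4+5+7+15 = 32.

32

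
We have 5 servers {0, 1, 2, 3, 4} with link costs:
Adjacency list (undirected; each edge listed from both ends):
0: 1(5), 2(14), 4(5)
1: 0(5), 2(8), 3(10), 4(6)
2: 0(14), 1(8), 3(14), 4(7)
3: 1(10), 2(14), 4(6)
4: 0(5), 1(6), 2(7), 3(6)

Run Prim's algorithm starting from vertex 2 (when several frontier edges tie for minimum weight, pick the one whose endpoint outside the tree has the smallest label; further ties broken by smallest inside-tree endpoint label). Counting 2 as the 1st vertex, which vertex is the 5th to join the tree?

Grow the tree from 2 using Prim:
Step 1: frontier [2—4 7, 1—2 8, 0—2 14, 2—3 14] → take 2—4 (7); add 4.
Step 2: frontier [1—2 8, 0—2 14, 2—3 14, 0—4 5, 1—4 6, 3—4 6] → take 0—4 (5); add 0.
Step 3: frontier [0—1 5, 1—2 8, 2—3 14, 1—4 6, 3—4 6] → take 0—1 (5); add 1.
Step 4: frontier [1—3 10, 2—3 14, 3—4 6] → take 3—4 (6); add 3.
Vertex order: 2, 4, 0, 1, 3. The 5th vertex is 3.

3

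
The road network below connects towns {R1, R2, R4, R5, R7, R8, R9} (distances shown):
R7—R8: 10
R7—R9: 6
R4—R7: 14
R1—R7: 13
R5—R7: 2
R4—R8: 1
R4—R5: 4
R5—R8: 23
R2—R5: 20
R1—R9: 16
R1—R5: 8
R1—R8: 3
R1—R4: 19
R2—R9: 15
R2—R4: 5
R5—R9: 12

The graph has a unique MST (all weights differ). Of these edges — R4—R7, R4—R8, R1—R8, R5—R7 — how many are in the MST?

3

Sort edges by weight, then run Kruskal:
R4—R8 (1): add. Components now {R9} {R4,R8} {R5} {R2} {R1} {R7}
R5—R7 (2): add. Components now {R9} {R4,R8} {R5,R7} {R2} {R1}
R1—R8 (3): add. Components now {R9} {R1,R4,R8} {R5,R7} {R2}
R4—R5 (4): add. Components now {R9} {R1,R4,R5,R7,R8} {R2}
R2—R4 (5): add. Components now {R9} {R1,R2,R4,R5,R7,R8}
R7—R9 (6): add. Components now {R1,R2,R4,R5,R7,R8,R9}
MST edge set: {R4—R8, R5—R7, R1—R8, R4—R5, R2—R4, R7—R9}.
Of the listed edges, {R4—R8, R1—R8, R5—R7} are in the MST → 3.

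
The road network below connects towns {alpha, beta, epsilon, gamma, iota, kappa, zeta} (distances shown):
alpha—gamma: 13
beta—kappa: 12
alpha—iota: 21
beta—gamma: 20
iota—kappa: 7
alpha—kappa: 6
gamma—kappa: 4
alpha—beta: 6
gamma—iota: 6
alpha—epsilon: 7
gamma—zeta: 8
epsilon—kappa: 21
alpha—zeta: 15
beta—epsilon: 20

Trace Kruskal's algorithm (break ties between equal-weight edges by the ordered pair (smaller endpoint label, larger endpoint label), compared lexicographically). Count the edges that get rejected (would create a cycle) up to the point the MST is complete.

Kruskal's algorithm — process edges by increasing weight (ties by edge label):
gamma—kappa (4): add. Components now {beta} {zeta} {gamma,kappa} {iota} {alpha} {epsilon}
alpha—beta (6): add. Components now {alpha,beta} {zeta} {gamma,kappa} {iota} {epsilon}
alpha—kappa (6): add. Components now {alpha,beta,gamma,kappa} {zeta} {iota} {epsilon}
gamma—iota (6): add. Components now {alpha,beta,gamma,iota,kappa} {zeta} {epsilon}
alpha—epsilon (7): add. Components now {alpha,beta,epsilon,gamma,iota,kappa} {zeta}
iota—kappa (7): skip — kappa and iota already connected.
gamma—zeta (8): add. Components now {alpha,beta,epsilon,gamma,iota,kappa,zeta}
Edges rejected before the tree was complete: 1.

1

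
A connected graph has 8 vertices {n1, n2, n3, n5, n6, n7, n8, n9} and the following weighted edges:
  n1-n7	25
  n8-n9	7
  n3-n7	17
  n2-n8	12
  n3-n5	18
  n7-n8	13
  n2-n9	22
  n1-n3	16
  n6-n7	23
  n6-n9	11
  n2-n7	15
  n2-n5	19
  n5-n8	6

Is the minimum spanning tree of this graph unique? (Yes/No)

Kruskal: consider edges lightest-first.
n5-n8 (6): add — endpoints in different components.
n8-n9 (7): add — endpoints in different components.
n6-n9 (11): add — endpoints in different components.
n2-n8 (12): add — endpoints in different components.
n7-n8 (13): add — endpoints in different components.
n2-n7 (15): skip — n2 and n7 already connected.
n1-n3 (16): add — endpoints in different components.
n3-n7 (17): add — endpoints in different components.
Every non-tree edge has weight strictly greater than the heaviest edge on the tree path between its endpoints, so the MST is unique.

Yes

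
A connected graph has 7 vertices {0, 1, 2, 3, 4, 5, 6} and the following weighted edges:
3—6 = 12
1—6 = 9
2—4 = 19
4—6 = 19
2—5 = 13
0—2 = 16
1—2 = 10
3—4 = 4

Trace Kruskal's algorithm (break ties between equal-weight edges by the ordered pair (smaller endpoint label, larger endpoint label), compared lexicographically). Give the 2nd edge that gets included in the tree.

1-6

Kruskal: consider edges lightest-first.
3—4 (4): add. Components now {0} {1} {2} {3,4} {5} {6}
1—6 (9): add. Components now {0} {1,6} {2} {3,4} {5}
1—2 (10): add. Components now {0} {1,2,6} {3,4} {5}
3—6 (12): add. Components now {0} {1,2,3,4,6} {5}
2—5 (13): add. Components now {0} {1,2,3,4,5,6}
0—2 (16): add. Components now {0,1,2,3,4,5,6}
The 2nd edge added is 1—6.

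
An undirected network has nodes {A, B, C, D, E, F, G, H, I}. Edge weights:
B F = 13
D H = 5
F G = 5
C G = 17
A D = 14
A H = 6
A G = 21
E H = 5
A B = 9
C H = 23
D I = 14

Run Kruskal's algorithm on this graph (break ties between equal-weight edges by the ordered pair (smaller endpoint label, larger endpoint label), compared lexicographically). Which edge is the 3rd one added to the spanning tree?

Sort edges by weight, then run Kruskal:
D H (5): add — endpoints in different components.
E H (5): add — endpoints in different components.
F G (5): add — endpoints in different components.
A H (6): add — endpoints in different components.
A B (9): add — endpoints in different components.
B F (13): add — endpoints in different components.
A D (14): skip — A and D already connected.
D I (14): add — endpoints in different components.
C G (17): add — endpoints in different components.
The 3rd edge added is F G.

F-G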